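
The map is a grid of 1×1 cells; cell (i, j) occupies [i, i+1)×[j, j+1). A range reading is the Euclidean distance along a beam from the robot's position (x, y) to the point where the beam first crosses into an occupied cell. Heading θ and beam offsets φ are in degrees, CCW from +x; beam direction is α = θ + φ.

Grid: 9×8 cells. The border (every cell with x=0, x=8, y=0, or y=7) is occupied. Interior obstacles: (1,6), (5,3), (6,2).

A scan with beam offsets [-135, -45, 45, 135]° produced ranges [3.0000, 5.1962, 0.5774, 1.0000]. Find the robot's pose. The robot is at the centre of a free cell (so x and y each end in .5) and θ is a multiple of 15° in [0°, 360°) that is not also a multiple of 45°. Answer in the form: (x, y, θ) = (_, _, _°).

Candidates: 39 free-cell centres × 16 headings = 624 poses. Raycast each; keep the one whose scan matches to 4 dp.
  (1.5, 1.5, 15°): beam 1 = 0.5774 ≠ 3.0000 ✗
  (1.5, 3.5, 150°): beam 1 = 6.7293 ≠ 3.0000 ✗
  (2.5, 3.5, 240°): beam 1 = 2.5882 ≠ 3.0000 ✗
  (6.5, 6.5, 240°): beam 1 = 0.5176 ≠ 3.0000 ✗
  …
  (1.5, 2.5, 105°): r_1=3.0000, r_2=5.1962, r_3=0.5774, r_4=1.0000 — all match ✓
Unique over the lattice → pose = (1.5, 2.5, 105°).

(x, y, θ) = (1.5, 2.5, 105°)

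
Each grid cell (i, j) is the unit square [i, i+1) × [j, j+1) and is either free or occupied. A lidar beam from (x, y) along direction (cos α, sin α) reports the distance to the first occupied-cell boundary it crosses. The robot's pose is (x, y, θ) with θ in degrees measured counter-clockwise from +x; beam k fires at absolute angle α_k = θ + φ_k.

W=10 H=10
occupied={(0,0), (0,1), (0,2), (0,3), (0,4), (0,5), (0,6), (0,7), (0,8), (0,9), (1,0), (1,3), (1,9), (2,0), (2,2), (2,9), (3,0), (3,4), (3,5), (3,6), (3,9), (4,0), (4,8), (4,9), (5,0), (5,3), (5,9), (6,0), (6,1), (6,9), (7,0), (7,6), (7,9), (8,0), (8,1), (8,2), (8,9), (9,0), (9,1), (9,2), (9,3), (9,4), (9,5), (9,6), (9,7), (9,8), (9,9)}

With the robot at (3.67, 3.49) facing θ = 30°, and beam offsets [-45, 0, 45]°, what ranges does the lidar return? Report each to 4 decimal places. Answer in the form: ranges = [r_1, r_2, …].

beam 1: φ=-45°, α=345°
  cosα=0.9659 sinα=-0.2588 | (3,3) | tMaxX 0.3416 tMaxY 1.8932 | tΔX 1.0353 tΔY 3.8637
    t=0.3416 [x] (4,3)
    t=1.3769 [x] (5,3) — stop
  → r_1 = 1.3769
beam 2: φ=0°, α=30°
  cosα=0.8660 sinα=0.5000 | (3,3) | tMaxX 0.3811 tMaxY 1.0200 | tΔX 1.1547 tΔY 2.0000
    t=0.3811 [x] (4,3)
    t=1.0200 [y] (4,4)
    t=1.5358 [x] (5,4)
    t=2.6905 [x] (6,4)
    t=3.0200 [y] (6,5)
    t=3.8452 [x] (7,5)
    t=4.9999 [x] (8,5)
    t=5.0200 [y] (8,6)
    t=6.1546 [x] (9,6) — stop
  → r_2 = 6.1546
beam 3: φ=45°, α=75°
  cosα=0.2588 sinα=0.9659 | (3,3) | tMaxX 1.2750 tMaxY 0.5280 | tΔX 3.8637 tΔY 1.0353
    t=0.5280 [y] (3,4) — stop
  → r_3 = 0.5280

ranges = [1.3769, 6.1546, 0.5280]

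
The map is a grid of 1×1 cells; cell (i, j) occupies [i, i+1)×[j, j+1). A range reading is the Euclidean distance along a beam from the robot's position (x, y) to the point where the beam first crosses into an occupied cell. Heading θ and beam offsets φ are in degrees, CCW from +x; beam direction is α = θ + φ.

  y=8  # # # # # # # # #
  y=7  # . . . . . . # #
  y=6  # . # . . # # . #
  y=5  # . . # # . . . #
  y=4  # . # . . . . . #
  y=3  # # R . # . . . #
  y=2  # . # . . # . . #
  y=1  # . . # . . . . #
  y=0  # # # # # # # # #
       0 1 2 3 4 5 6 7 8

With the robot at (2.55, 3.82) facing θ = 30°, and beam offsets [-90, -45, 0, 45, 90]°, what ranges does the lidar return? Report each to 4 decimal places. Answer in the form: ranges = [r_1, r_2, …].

ranges = [2.1016, 1.5012, 0.3600, 0.1863, 0.2078]

beam 1: φ=-90°, α=300°
  direction (0.5000, -0.8660); cell (2,3); t to first gridline: x 0.9000, y 0.9469 (then +2.0000 / +1.1547)
    (3,3) via x @ 0.9000
    (3,2) via y @ 0.9469
    (3,1) via y @ 2.1016  # hit
  → r_1 = 2.1016
beam 2: φ=-45°, α=345°
  direction (0.9659, -0.2588); cell (2,3); t to first gridline: x 0.4659, y 3.1682 (then +1.0353 / +3.8637)
    (3,3) via x @ 0.4659
    (4,3) via x @ 1.5012  # hit
  → r_2 = 1.5012
beam 3: φ=0°, α=30°
  direction (0.8660, 0.5000); cell (2,3); t to first gridline: x 0.5196, y 0.3600 (then +1.1547 / +2.0000)
    (2,4) via y @ 0.3600  # hit
  → r_3 = 0.3600
beam 4: φ=45°, α=75°
  direction (0.2588, 0.9659); cell (2,3); t to first gridline: x 1.7387, y 0.1863 (then +3.8637 / +1.0353)
    (2,4) via y @ 0.1863  # hit
  → r_4 = 0.1863
beam 5: φ=90°, α=120°
  direction (-0.5000, 0.8660); cell (2,3); t to first gridline: x 1.1000, y 0.2078 (then +2.0000 / +1.1547)
    (2,4) via y @ 0.2078  # hit
  → r_5 = 0.2078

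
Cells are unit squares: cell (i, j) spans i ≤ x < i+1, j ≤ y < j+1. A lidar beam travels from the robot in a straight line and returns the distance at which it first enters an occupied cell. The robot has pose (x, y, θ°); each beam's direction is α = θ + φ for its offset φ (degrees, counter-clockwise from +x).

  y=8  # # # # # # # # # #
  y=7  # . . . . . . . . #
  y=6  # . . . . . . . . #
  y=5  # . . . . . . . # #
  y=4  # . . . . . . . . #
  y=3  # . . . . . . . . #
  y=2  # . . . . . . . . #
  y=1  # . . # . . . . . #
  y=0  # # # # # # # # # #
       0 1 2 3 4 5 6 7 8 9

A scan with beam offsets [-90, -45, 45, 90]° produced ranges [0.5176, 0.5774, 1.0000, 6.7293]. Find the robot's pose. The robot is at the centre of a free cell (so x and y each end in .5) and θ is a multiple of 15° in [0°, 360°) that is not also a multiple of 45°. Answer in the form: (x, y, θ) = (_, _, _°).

The pose lattice has 54·16 = 864 candidates. Test each by forward raycasting.
  (6.5, 3.5, 150°): beam 1 = 5.0000 ≠ 0.5176 ✗
  (5.5, 2.5, 300°): beam 1 = 1.7321 ≠ 0.5176 ✗
  (2.5, 4.5, 15°): beam 1 = 2.5882 ≠ 0.5176 ✗
  (3.5, 4.5, 345°): beam 1 = 3.6235 ≠ 0.5176 ✗
  …
  (8.5, 1.5, 15°): r_1=0.5176, r_2=0.5774, r_3=1.0000, r_4=6.7293 — all match ✓
Only this pose fits every beam.

(x, y, θ) = (8.5, 1.5, 15°)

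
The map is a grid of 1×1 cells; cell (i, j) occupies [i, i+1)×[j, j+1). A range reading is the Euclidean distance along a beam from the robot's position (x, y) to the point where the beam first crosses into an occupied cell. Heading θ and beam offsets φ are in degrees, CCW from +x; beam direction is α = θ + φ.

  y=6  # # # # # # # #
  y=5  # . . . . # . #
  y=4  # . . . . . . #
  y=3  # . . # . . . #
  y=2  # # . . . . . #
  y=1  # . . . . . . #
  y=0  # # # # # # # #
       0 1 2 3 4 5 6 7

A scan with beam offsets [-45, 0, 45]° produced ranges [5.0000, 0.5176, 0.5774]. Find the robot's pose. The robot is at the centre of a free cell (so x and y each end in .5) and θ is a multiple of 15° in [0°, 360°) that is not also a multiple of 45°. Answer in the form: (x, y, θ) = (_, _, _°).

(x, y, θ) = (4.5, 5.5, 345°)

Enumerate (i+0.5, j+0.5, θ) over the 27 free cells and 16 admissible headings. For each, cast all 3 beams and compare to the given ranges.
  (1.5, 5.5, 105°): beam 1 = 0.5774 ≠ 5.0000 ✗
  (5.5, 4.5, 255°): beam 1 = 1.7321 ≠ 5.0000 ✗
  (6.5, 1.5, 15°): beam 1 = 0.5774 ≠ 5.0000 ✗
  (2.5, 2.5, 195°): beam 1 = 0.5774 ≠ 5.0000 ✗
  (4.5, 2.5, 345°): beam 1 = 1.7321 ≠ 5.0000 ✗
  …
  (4.5, 5.5, 345°): r_1=5.0000, r_2=0.5176, r_3=0.5774 — all match ✓
Only this pose fits every beam.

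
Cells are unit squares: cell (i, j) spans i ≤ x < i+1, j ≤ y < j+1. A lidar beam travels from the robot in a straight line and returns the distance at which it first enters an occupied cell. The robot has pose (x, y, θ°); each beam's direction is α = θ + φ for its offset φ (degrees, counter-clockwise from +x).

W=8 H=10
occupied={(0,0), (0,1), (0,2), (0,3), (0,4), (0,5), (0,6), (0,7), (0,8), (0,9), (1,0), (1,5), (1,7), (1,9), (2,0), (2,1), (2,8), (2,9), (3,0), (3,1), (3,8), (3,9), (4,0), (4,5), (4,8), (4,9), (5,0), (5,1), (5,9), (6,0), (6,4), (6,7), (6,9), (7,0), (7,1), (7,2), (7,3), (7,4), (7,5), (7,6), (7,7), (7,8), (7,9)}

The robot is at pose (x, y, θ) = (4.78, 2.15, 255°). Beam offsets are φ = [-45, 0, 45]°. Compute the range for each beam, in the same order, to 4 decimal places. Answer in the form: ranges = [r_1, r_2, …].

beam 1: φ=-45°, α=210°
  cosα=-0.8660 sinα=-0.5000 | (4,2) | tMaxX 0.9007 tMaxY 0.3000 | tΔX 1.1547 tΔY 2.0000
    t=0.3000 [y] (4,1)
    t=0.9007 [x] (3,1) — stop
  → r_1 = 0.9007
beam 2: φ=0°, α=255°
  cosα=-0.2588 sinα=-0.9659 | (4,2) | tMaxX 3.0137 tMaxY 0.1553 | tΔX 3.8637 tΔY 1.0353
    t=0.1553 [y] (4,1)
    t=1.1906 [y] (4,0) — stop
  → r_2 = 1.1906
beam 3: φ=45°, α=300°
  cosα=0.5000 sinα=-0.8660 | (4,2) | tMaxX 0.4400 tMaxY 0.1732 | tΔX 2.0000 tΔY 1.1547
    t=0.1732 [y] (4,1)
    t=0.4400 [x] (5,1) — stop
  → r_3 = 0.4400

ranges = [0.9007, 1.1906, 0.4400]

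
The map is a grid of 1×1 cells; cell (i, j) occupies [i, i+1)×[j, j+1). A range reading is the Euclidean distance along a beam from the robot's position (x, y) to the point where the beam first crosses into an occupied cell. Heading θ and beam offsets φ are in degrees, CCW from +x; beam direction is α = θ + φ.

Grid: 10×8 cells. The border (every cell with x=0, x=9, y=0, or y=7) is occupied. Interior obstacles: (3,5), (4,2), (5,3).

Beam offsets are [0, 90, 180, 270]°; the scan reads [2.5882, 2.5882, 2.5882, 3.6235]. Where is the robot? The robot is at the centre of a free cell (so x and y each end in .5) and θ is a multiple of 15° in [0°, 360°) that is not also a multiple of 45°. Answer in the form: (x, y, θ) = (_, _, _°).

(x, y, θ) = (6.5, 4.5, 345°)

Candidates: 45 free-cell centres × 16 headings = 720 poses. Raycast each; keep the one whose scan matches to 4 dp.
  (5.5, 2.5, 150°): beam 1 = 0.5774 ≠ 2.5882 ✗
  (2.5, 2.5, 300°): beam 1 = 1.7321 ≠ 2.5882 ✗
  (6.5, 1.5, 210°): beam 1 = 1.0000 ≠ 2.5882 ✗
  …
  (6.5, 4.5, 345°): r_1=2.5882, r_2=2.5882, r_3=2.5882, r_4=3.6235 — all match ✓
No second candidate reproduces the full scan.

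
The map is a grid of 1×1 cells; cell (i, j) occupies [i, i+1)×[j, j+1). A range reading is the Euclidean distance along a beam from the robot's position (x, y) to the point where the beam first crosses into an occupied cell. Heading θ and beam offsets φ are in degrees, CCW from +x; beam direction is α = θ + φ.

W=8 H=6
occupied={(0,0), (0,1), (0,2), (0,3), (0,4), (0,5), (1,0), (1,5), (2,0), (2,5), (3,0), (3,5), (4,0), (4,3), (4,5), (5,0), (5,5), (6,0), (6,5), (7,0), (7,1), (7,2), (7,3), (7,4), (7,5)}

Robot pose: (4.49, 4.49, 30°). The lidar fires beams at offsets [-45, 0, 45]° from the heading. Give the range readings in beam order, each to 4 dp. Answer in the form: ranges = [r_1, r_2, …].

beam 1: φ=-45°, α=345°
  cosα=0.9659 sinα=-0.2588 | (4,4) | tMaxX 0.5280 tMaxY 1.8932 | tΔX 1.0353 tΔY 3.8637
    t=0.5280 [x] (5,4)
    t=1.5633 [x] (6,4)
    t=1.8932 [y] (6,3)
    t=2.5985 [x] (7,3) — stop
  → r_1 = 2.5985
beam 2: φ=0°, α=30°
  cosα=0.8660 sinα=0.5000 | (4,4) | tMaxX 0.5889 tMaxY 1.0200 | tΔX 1.1547 tΔY 2.0000
    t=0.5889 [x] (5,4)
    t=1.0200 [y] (5,5) — stop
  → r_2 = 1.0200
beam 3: φ=45°, α=75°
  cosα=0.2588 sinα=0.9659 | (4,4) | tMaxX 1.9705 tMaxY 0.5280 | tΔX 3.8637 tΔY 1.0353
    t=0.5280 [y] (4,5) — stop
  → r_3 = 0.5280

ranges = [2.5985, 1.0200, 0.5280]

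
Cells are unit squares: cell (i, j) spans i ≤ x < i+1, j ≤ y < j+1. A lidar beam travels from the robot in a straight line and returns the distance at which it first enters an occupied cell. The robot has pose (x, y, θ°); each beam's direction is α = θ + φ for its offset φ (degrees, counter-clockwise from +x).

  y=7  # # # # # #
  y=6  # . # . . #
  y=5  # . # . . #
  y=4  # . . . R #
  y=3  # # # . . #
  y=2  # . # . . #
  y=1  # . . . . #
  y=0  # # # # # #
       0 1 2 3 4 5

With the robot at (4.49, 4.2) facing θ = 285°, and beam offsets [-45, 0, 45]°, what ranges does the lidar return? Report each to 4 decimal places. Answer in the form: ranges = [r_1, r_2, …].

beam 1: φ=-45°, α=240°
  direction (-0.5000, -0.8660); cell (4,4); t to first gridline: x 0.9800, y 0.2309 (then +2.0000 / +1.1547)
    (4,3) via y @ 0.2309
    (3,3) via x @ 0.9800
    (3,2) via y @ 1.3856
    (3,1) via y @ 2.5403
    (2,1) via x @ 2.9800
    (2,0) via y @ 3.6950  # hit
  → r_1 = 3.6950
beam 2: φ=0°, α=285°
  direction (0.2588, -0.9659); cell (4,4); t to first gridline: x 1.9705, y 0.2071 (then +3.8637 / +1.0353)
    (4,3) via y @ 0.2071
    (4,2) via y @ 1.2423
    (5,2) via x @ 1.9705  # hit
  → r_2 = 1.9705
beam 3: φ=45°, α=330°
  direction (0.8660, -0.5000); cell (4,4); t to first gridline: x 0.5889, y 0.4000 (then +1.1547 / +2.0000)
    (4,3) via y @ 0.4000
    (5,3) via x @ 0.5889  # hit
  → r_3 = 0.5889

ranges = [3.6950, 1.9705, 0.5889]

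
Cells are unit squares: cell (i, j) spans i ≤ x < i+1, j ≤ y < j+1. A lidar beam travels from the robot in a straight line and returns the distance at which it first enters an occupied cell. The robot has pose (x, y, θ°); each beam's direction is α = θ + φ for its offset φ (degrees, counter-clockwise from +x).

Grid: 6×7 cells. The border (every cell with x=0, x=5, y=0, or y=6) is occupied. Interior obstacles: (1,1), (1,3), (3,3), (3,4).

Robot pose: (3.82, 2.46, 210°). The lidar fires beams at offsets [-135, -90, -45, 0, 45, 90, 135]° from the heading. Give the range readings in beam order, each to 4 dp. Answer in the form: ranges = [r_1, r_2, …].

ranges = [0.5590, 0.6235, 2.0864, 2.1016, 1.5115, 1.6859, 1.2216]

beam 1: φ=-135°, α=75°
  direction (0.2588, 0.9659); cell (3,2); t to first gridline: x 0.6955, y 0.5590 (then +3.8637 / +1.0353)
    (3,3) via y @ 0.5590  # hit
  → r_1 = 0.5590
beam 2: φ=-90°, α=120°
  direction (-0.5000, 0.8660); cell (3,2); t to first gridline: x 1.6400, y 0.6235 (then +2.0000 / +1.1547)
    (3,3) via y @ 0.6235  # hit
  → r_2 = 0.6235
beam 3: φ=-45°, α=165°
  direction (-0.9659, 0.2588); cell (3,2); t to first gridline: x 0.8489, y 2.0864 (then +1.0353 / +3.8637)
    (2,2) via x @ 0.8489
    (1,2) via x @ 1.8842
    (1,3) via y @ 2.0864  # hit
  → r_3 = 2.0864
beam 4: φ=0°, α=210°
  direction (-0.8660, -0.5000); cell (3,2); t to first gridline: x 0.9469, y 0.9200 (then +1.1547 / +2.0000)
    (3,1) via y @ 0.9200
    (2,1) via x @ 0.9469
    (1,1) via x @ 2.1016  # hit
  → r_4 = 2.1016
beam 5: φ=45°, α=255°
  direction (-0.2588, -0.9659); cell (3,2); t to first gridline: x 3.1682, y 0.4762 (then +3.8637 / +1.0353)
    (3,1) via y @ 0.4762
    (3,0) via y @ 1.5115  # hit
  → r_5 = 1.5115
beam 6: φ=90°, α=300°
  direction (0.5000, -0.8660); cell (3,2); t to first gridline: x 0.3600, y 0.5312 (then +2.0000 / +1.1547)
    (4,2) via x @ 0.3600
    (4,1) via y @ 0.5312
    (4,0) via y @ 1.6859  # hit
  → r_6 = 1.6859
beam 7: φ=135°, α=345°
  direction (0.9659, -0.2588); cell (3,2); t to first gridline: x 0.1863, y 1.7773 (then +1.0353 / +3.8637)
    (4,2) via x @ 0.1863
    (5,2) via x @ 1.2216  # hit
  → r_7 = 1.2216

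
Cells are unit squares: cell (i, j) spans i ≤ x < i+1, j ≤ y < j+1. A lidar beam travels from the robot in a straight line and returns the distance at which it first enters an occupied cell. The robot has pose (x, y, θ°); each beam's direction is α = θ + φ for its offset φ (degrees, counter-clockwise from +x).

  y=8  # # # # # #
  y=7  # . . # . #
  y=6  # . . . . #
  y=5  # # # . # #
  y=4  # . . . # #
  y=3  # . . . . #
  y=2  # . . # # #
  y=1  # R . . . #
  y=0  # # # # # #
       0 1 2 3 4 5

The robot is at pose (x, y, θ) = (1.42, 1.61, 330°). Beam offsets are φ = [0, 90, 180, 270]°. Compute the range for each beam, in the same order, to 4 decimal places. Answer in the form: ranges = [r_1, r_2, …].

ranges = [1.2200, 7.1600, 0.4850, 0.7044]

beam 1: φ=0°, α=330°
  direction (0.8660, -0.5000); cell (1,1); t to first gridline: x 0.6697, y 1.2200 (then +1.1547 / +2.0000)
    (2,1) via x @ 0.6697
    (2,0) via y @ 1.2200  # hit
  → r_1 = 1.2200
beam 2: φ=90°, α=60°
  direction (0.5000, 0.8660); cell (1,1); t to first gridline: x 1.1600, y 0.4503 (then +2.0000 / +1.1547)
    (1,2) via y @ 0.4503
    (2,2) via x @ 1.1600
    (2,3) via y @ 1.6050
    (2,4) via y @ 2.7597
    (3,4) via x @ 3.1600
    (3,5) via y @ 3.9144
    (3,6) via y @ 5.0691
    (4,6) via x @ 5.1600
    (4,7) via y @ 6.2238
    (5,7) via x @ 7.1600  # hit
  → r_2 = 7.1600
beam 3: φ=180°, α=150°
  direction (-0.8660, 0.5000); cell (1,1); t to first gridline: x 0.4850, y 0.7800 (then +1.1547 / +2.0000)
    (0,1) via x @ 0.4850  # hit
  → r_3 = 0.4850
beam 4: φ=270°, α=240°
  direction (-0.5000, -0.8660); cell (1,1); t to first gridline: x 0.8400, y 0.7044 (then +2.0000 / +1.1547)
    (1,0) via y @ 0.7044  # hit
  → r_4 = 0.7044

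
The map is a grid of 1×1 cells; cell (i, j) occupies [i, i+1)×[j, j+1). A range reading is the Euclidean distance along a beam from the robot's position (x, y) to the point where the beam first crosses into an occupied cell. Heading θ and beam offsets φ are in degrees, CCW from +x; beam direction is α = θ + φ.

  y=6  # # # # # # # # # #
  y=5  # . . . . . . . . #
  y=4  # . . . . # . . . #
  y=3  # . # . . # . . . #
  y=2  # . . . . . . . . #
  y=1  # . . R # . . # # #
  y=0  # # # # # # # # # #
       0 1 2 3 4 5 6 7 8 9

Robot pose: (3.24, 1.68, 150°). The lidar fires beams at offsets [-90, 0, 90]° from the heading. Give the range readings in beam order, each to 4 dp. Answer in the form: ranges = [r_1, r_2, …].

ranges = [3.5200, 2.5865, 0.7852]

beam 1: φ=-90°, α=60°
  dir = (cos 60°, sin 60°) = (0.5000, 0.8660); from cell (3,1)
  next x-line at t=1.5200, next y-line at t=0.3695; Δt_x=2.0000, Δt_y=1.1547
    y: enter (3,2) at t=0.3695
    x: enter (4,2) at t=1.5200
    y: enter (4,3) at t=1.5242
    y: enter (4,4) at t=2.6789
    x: enter (5,4) at t=3.5200 ← occupied
  → r_1 = 3.5200
beam 2: φ=0°, α=150°
  dir = (cos 150°, sin 150°) = (-0.8660, 0.5000); from cell (3,1)
  next x-line at t=0.2771, next y-line at t=0.6400; Δt_x=1.1547, Δt_y=2.0000
    x: enter (2,1) at t=0.2771
    y: enter (2,2) at t=0.6400
    x: enter (1,2) at t=1.4318
    x: enter (0,2) at t=2.5865 ← occupied
  → r_2 = 2.5865
beam 3: φ=90°, α=240°
  dir = (cos 240°, sin 240°) = (-0.5000, -0.8660); from cell (3,1)
  next x-line at t=0.4800, next y-line at t=0.7852; Δt_x=2.0000, Δt_y=1.1547
    x: enter (2,1) at t=0.4800
    y: enter (2,0) at t=0.7852 ← occupied
  → r_3 = 0.7852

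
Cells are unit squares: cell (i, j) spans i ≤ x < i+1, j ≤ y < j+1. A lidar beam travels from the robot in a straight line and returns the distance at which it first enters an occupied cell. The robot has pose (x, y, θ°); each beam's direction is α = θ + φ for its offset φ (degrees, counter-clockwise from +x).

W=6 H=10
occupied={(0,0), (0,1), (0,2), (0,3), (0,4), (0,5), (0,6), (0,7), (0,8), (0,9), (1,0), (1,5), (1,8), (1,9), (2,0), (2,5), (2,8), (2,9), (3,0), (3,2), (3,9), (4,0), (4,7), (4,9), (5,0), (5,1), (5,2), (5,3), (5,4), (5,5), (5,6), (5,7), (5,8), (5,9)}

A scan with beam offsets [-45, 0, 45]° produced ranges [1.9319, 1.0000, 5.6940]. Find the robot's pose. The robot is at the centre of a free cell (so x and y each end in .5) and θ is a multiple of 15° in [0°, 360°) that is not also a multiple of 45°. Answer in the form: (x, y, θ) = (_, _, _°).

The pose lattice has 26·16 = 416 candidates. Test each by forward raycasting.
  (2.5, 2.5, 255°): beam 1 = 1.7321 ≠ 1.9319 ✗
  (1.5, 1.5, 15°): beam 1 = 1.0000 ≠ 1.9319 ✗
  (3.5, 1.5, 330°): beam 1 = 0.5176 ≠ 1.9319 ✗
  …
  (3.5, 6.5, 240°): r_1=1.9319, r_2=1.0000, r_3=5.6940 — all match ✓
Unique over the lattice → pose = (3.5, 6.5, 240°).

(x, y, θ) = (3.5, 6.5, 240°)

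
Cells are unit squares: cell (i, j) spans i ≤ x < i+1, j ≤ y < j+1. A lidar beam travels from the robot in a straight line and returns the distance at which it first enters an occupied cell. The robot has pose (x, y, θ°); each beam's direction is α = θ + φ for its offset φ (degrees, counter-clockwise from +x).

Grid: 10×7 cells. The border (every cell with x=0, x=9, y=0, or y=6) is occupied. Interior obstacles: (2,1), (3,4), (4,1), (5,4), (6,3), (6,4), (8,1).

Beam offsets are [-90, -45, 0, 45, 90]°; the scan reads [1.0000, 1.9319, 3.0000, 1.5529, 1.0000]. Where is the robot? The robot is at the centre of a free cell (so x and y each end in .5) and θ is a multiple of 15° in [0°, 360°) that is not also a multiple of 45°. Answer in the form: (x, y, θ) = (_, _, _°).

Candidates: 33 free-cell centres × 16 headings = 528 poses. Raycast each; keep the one whose scan matches to 4 dp.
  (2.5, 3.5, 30°): beam 1 = 2.8868 ≠ 1.0000 ✗
  (2.5, 2.5, 150°): beam 1 = 1.7321 ≠ 1.0000 ✗
  (1.5, 1.5, 150°): beam 1 = 3.0000 ≠ 1.0000 ✗
  …
  (7.5, 5.5, 300°): r_1=1.0000, r_2=1.9319, r_3=3.0000, r_4=1.5529, r_5=1.0000 — all match ✓
Unique over the lattice → pose = (7.5, 5.5, 300°).

(x, y, θ) = (7.5, 5.5, 300°)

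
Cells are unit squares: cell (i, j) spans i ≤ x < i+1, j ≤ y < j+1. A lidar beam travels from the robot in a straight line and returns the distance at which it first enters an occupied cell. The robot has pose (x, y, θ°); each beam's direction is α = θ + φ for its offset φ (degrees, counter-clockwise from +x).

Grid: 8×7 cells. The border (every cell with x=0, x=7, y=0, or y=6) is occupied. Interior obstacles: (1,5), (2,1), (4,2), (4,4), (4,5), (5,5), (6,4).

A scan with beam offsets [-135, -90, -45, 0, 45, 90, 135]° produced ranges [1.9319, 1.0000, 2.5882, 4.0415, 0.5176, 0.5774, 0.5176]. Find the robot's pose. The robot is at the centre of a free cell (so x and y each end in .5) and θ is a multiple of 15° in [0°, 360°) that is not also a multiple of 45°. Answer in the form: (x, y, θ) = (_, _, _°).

(x, y, θ) = (3.5, 1.5, 120°)

The pose lattice has 23·16 = 368 candidates. Test each by forward raycasting.
  (1.5, 2.5, 195°): beam 1 = 4.0415 ≠ 1.9319 ✗
  (2.5, 3.5, 345°): beam 1 = 1.7321 ≠ 1.9319 ✗
  (4.5, 3.5, 210°): beam 1 = 0.5176 ≠ 1.9319 ✗
  (5.5, 3.5, 60°): beam 1 = 2.5882 ≠ 1.9319 ✗
  …
  (3.5, 1.5, 120°): r_1=1.9319, r_2=1.0000, r_3=2.5882, r_4=4.0415, r_5=0.5176, r_6=0.5774, r_7=0.5176 — all match ✓
No second candidate reproduces the full scan.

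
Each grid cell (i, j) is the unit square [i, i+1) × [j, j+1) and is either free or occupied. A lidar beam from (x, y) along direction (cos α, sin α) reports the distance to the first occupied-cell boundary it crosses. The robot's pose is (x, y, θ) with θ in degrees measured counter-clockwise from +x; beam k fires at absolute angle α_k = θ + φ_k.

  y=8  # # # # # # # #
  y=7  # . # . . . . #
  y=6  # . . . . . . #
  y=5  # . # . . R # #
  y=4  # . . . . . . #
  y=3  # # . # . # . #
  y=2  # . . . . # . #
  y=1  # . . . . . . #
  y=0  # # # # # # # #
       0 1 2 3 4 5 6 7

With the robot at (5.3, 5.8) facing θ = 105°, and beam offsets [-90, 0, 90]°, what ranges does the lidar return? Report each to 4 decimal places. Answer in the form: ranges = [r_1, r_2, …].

beam 1: φ=-90°, α=15°
  dir = (cos 15°, sin 15°) = (0.9659, 0.2588); from cell (5,5)
  next x-line at t=0.7247, next y-line at t=0.7727; Δt_x=1.0353, Δt_y=3.8637
    x: enter (6,5) at t=0.7247 ← occupied
  → r_1 = 0.7247
beam 2: φ=0°, α=105°
  dir = (cos 105°, sin 105°) = (-0.2588, 0.9659); from cell (5,5)
  next x-line at t=1.1591, next y-line at t=0.2071; Δt_x=3.8637, Δt_y=1.0353
    y: enter (5,6) at t=0.2071
    x: enter (4,6) at t=1.1591
    y: enter (4,7) at t=1.2423
    y: enter (4,8) at t=2.2776 ← occupied
  → r_2 = 2.2776
beam 3: φ=90°, α=195°
  dir = (cos 195°, sin 195°) = (-0.9659, -0.2588); from cell (5,5)
  next x-line at t=0.3106, next y-line at t=3.0910; Δt_x=1.0353, Δt_y=3.8637
    x: enter (4,5) at t=0.3106
    x: enter (3,5) at t=1.3459
    x: enter (2,5) at t=2.3811 ← occupied
  → r_3 = 2.3811

ranges = [0.7247, 2.2776, 2.3811]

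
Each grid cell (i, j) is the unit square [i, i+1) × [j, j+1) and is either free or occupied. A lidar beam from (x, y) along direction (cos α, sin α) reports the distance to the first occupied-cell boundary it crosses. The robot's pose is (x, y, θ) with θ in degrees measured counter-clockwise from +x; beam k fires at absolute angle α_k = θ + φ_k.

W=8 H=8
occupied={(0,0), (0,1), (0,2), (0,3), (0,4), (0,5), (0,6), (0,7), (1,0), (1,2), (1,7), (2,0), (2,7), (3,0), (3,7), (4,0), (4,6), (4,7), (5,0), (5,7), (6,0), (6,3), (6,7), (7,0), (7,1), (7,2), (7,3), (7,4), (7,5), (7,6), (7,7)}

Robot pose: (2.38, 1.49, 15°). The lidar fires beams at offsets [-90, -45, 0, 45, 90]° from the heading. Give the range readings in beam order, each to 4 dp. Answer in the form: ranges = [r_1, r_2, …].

ranges = [0.5073, 0.9800, 4.7830, 5.2077, 1.4682]

beam 1: φ=-90°, α=285°
  direction (0.2588, -0.9659); cell (2,1); t to first gridline: x 2.3955, y 0.5073 (then +3.8637 / +1.0353)
    (2,0) via y @ 0.5073  # hit
  → r_1 = 0.5073
beam 2: φ=-45°, α=330°
  direction (0.8660, -0.5000); cell (2,1); t to first gridline: x 0.7159, y 0.9800 (then +1.1547 / +2.0000)
    (3,1) via x @ 0.7159
    (3,0) via y @ 0.9800  # hit
  → r_2 = 0.9800
beam 3: φ=0°, α=15°
  direction (0.9659, 0.2588); cell (2,1); t to first gridline: x 0.6419, y 1.9705 (then +1.0353 / +3.8637)
    (3,1) via x @ 0.6419
    (4,1) via x @ 1.6771
    (4,2) via y @ 1.9705
    (5,2) via x @ 2.7124
    (6,2) via x @ 3.7477
    (7,2) via x @ 4.7830  # hit
  → r_3 = 4.7830
beam 4: φ=45°, α=60°
  direction (0.5000, 0.8660); cell (2,1); t to first gridline: x 1.2400, y 0.5889 (then +2.0000 / +1.1547)
    (2,2) via y @ 0.5889
    (3,2) via x @ 1.2400
    (3,3) via y @ 1.7436
    (3,4) via y @ 2.8983
    (4,4) via x @ 3.2400
    (4,5) via y @ 4.0530
    (4,6) via y @ 5.2077  # hit
  → r_4 = 5.2077
beam 5: φ=90°, α=105°
  direction (-0.2588, 0.9659); cell (2,1); t to first gridline: x 1.4682, y 0.5280 (then +3.8637 / +1.0353)
    (2,2) via y @ 0.5280
    (1,2) via x @ 1.4682  # hit
  → r_5 = 1.4682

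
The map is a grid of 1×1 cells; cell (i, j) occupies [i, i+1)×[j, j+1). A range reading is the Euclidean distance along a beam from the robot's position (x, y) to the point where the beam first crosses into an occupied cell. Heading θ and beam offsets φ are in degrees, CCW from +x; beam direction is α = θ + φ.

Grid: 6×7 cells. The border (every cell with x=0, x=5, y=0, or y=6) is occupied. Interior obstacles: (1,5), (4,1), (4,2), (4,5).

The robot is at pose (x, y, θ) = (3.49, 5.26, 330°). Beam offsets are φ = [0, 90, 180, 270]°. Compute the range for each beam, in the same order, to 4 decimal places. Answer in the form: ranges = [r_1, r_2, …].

ranges = [1.7436, 0.8545, 1.4800, 4.9190]

beam 1: φ=0°, α=330°
  d=(0.8660,-0.5000)  start (3,5)  tX=0.5889 tY=0.5200  stride 1/|dx|=1.1547 1/|dy|=2.0000
    cross y-line → (3,4), t=0.5200
    cross x-line → (4,4), t=0.5889
    cross x-line → (5,4), t=1.7436 (wall)
  → r_1 = 1.7436
beam 2: φ=90°, α=60°
  d=(0.5000,0.8660)  start (3,5)  tX=1.0200 tY=0.8545  stride 1/|dx|=2.0000 1/|dy|=1.1547
    cross y-line → (3,6), t=0.8545 (wall)
  → r_2 = 0.8545
beam 3: φ=180°, α=150°
  d=(-0.8660,0.5000)  start (3,5)  tX=0.5658 tY=1.4800  stride 1/|dx|=1.1547 1/|dy|=2.0000
    cross x-line → (2,5), t=0.5658
    cross y-line → (2,6), t=1.4800 (wall)
  → r_3 = 1.4800
beam 4: φ=270°, α=240°
  d=(-0.5000,-0.8660)  start (3,5)  tX=0.9800 tY=0.3002  stride 1/|dx|=2.0000 1/|dy|=1.1547
    cross y-line → (3,4), t=0.3002
    cross x-line → (2,4), t=0.9800
    cross y-line → (2,3), t=1.4549
    cross y-line → (2,2), t=2.6096
    cross x-line → (1,2), t=2.9800
    cross y-line → (1,1), t=3.7643
    cross y-line → (1,0), t=4.9190 (wall)
  → r_4 = 4.9190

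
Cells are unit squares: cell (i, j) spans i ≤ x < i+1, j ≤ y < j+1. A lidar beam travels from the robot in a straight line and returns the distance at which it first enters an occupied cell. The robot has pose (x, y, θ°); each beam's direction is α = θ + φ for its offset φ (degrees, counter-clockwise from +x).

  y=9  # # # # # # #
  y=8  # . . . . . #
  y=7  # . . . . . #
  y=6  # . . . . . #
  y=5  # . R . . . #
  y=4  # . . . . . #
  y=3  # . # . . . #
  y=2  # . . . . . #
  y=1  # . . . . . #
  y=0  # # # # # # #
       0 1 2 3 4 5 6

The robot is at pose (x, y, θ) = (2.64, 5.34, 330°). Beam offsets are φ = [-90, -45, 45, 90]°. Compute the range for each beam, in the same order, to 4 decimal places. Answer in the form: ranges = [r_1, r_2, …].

beam 1: φ=-90°, α=240°
  dir = (cos 240°, sin 240°) = (-0.5000, -0.8660); from cell (2,5)
  next x-line at t=1.2800, next y-line at t=0.3926; Δt_x=2.0000, Δt_y=1.1547
    y: enter (2,4) at t=0.3926
    x: enter (1,4) at t=1.2800
    y: enter (1,3) at t=1.5473
    y: enter (1,2) at t=2.7020
    x: enter (0,2) at t=3.2800 ← occupied
  → r_1 = 3.2800
beam 2: φ=-45°, α=285°
  dir = (cos 285°, sin 285°) = (0.2588, -0.9659); from cell (2,5)
  next x-line at t=1.3909, next y-line at t=0.3520; Δt_x=3.8637, Δt_y=1.0353
    y: enter (2,4) at t=0.3520
    y: enter (2,3) at t=1.3873 ← occupied
  → r_2 = 1.3873
beam 3: φ=45°, α=15°
  dir = (cos 15°, sin 15°) = (0.9659, 0.2588); from cell (2,5)
  next x-line at t=0.3727, next y-line at t=2.5500; Δt_x=1.0353, Δt_y=3.8637
    x: enter (3,5) at t=0.3727
    x: enter (4,5) at t=1.4080
    x: enter (5,5) at t=2.4433
    y: enter (5,6) at t=2.5500
    x: enter (6,6) at t=3.4785 ← occupied
  → r_3 = 3.4785
beam 4: φ=90°, α=60°
  dir = (cos 60°, sin 60°) = (0.5000, 0.8660); from cell (2,5)
  next x-line at t=0.7200, next y-line at t=0.7621; Δt_x=2.0000, Δt_y=1.1547
    x: enter (3,5) at t=0.7200
    y: enter (3,6) at t=0.7621
    y: enter (3,7) at t=1.9168
    x: enter (4,7) at t=2.7200
    y: enter (4,8) at t=3.0715
    y: enter (4,9) at t=4.2262 ← occupied
  → r_4 = 4.2262

ranges = [3.2800, 1.3873, 3.4785, 4.2262]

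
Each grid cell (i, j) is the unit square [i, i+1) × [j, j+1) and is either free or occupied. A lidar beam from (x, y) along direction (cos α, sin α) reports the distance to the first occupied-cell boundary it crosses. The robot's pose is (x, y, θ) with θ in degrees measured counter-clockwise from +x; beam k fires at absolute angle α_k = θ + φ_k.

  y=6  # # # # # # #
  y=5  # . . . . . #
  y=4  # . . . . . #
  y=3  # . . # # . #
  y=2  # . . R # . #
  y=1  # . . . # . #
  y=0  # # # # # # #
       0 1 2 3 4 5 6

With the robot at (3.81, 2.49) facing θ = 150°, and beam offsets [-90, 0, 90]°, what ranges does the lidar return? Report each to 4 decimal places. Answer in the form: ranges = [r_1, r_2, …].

ranges = [0.3800, 3.2447, 1.7205]

beam 1: φ=-90°, α=60°
  direction (0.5000, 0.8660); cell (3,2); t to first gridline: x 0.3800, y 0.5889 (then +2.0000 / +1.1547)
    (4,2) via x @ 0.3800  # hit
  → r_1 = 0.3800
beam 2: φ=0°, α=150°
  direction (-0.8660, 0.5000); cell (3,2); t to first gridline: x 0.9353, y 1.0200 (then +1.1547 / +2.0000)
    (2,2) via x @ 0.9353
    (2,3) via y @ 1.0200
    (1,3) via x @ 2.0900
    (1,4) via y @ 3.0200
    (0,4) via x @ 3.2447  # hit
  → r_2 = 3.2447
beam 3: φ=90°, α=240°
  direction (-0.5000, -0.8660); cell (3,2); t to first gridline: x 1.6200, y 0.5658 (then +2.0000 / +1.1547)
    (3,1) via y @ 0.5658
    (2,1) via x @ 1.6200
    (2,0) via y @ 1.7205  # hit
  → r_3 = 1.7205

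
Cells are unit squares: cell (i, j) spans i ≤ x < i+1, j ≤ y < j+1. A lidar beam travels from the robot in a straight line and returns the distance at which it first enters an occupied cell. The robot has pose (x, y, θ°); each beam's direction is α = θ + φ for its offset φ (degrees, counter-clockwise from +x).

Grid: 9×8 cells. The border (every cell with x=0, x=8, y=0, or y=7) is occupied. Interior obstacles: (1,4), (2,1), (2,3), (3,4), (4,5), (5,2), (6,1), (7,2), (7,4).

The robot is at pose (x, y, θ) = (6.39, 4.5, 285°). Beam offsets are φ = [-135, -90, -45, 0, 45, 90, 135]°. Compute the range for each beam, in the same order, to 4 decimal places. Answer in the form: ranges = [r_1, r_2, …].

beam 1: φ=-135°, α=150°
  d=(-0.8660,0.5000)  start (6,4)  tX=0.4503 tY=1.0000  stride 1/|dx|=1.1547 1/|dy|=2.0000
    cross x-line → (5,4), t=0.4503
    cross y-line → (5,5), t=1.0000
    cross x-line → (4,5), t=1.6050 (wall)
  → r_1 = 1.6050
beam 2: φ=-90°, α=195°
  d=(-0.9659,-0.2588)  start (6,4)  tX=0.4038 tY=1.9319  stride 1/|dx|=1.0353 1/|dy|=3.8637
    cross x-line → (5,4), t=0.4038
    cross x-line → (4,4), t=1.4390
    cross y-line → (4,3), t=1.9319
    cross x-line → (3,3), t=2.4743
    cross x-line → (2,3), t=3.5096 (wall)
  → r_2 = 3.5096
beam 3: φ=-45°, α=240°
  d=(-0.5000,-0.8660)  start (6,4)  tX=0.7800 tY=0.5774  stride 1/|dx|=2.0000 1/|dy|=1.1547
    cross y-line → (6,3), t=0.5774
    cross x-line → (5,3), t=0.7800
    cross y-line → (5,2), t=1.7321 (wall)
  → r_3 = 1.7321
beam 4: φ=0°, α=285°
  d=(0.2588,-0.9659)  start (6,4)  tX=2.3569 tY=0.5176  stride 1/|dx|=3.8637 1/|dy|=1.0353
    cross y-line → (6,3), t=0.5176
    cross y-line → (6,2), t=1.5529
    cross x-line → (7,2), t=2.3569 (wall)
  → r_4 = 2.3569
beam 5: φ=45°, α=330°
  d=(0.8660,-0.5000)  start (6,4)  tX=0.7044 tY=1.0000  stride 1/|dx|=1.1547 1/|dy|=2.0000
    cross x-line → (7,4), t=0.7044 (wall)
  → r_5 = 0.7044
beam 6: φ=90°, α=15°
  d=(0.9659,0.2588)  start (6,4)  tX=0.6315 tY=1.9319  stride 1/|dx|=1.0353 1/|dy|=3.8637
    cross x-line → (7,4), t=0.6315 (wall)
  → r_6 = 0.6315
beam 7: φ=135°, α=60°
  d=(0.5000,0.8660)  start (6,4)  tX=1.2200 tY=0.5774  stride 1/|dx|=2.0000 1/|dy|=1.1547
    cross y-line → (6,5), t=0.5774
    cross x-line → (7,5), t=1.2200
    cross y-line → (7,6), t=1.7321
    cross y-line → (7,7), t=2.8868 (wall)
  → r_7 = 2.8868

ranges = [1.6050, 3.5096, 1.7321, 2.3569, 0.7044, 0.6315, 2.8868]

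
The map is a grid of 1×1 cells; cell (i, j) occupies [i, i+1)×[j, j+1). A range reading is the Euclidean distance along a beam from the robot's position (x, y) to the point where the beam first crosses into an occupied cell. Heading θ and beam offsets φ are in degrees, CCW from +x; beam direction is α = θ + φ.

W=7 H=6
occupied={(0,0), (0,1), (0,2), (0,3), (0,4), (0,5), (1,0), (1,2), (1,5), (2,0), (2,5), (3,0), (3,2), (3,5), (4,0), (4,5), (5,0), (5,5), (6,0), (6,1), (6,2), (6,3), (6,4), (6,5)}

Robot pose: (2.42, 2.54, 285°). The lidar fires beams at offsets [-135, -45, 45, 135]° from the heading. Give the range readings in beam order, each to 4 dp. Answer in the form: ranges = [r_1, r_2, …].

ranges = [0.4850, 1.7782, 0.6697, 2.8406]

beam 1: φ=-135°, α=150°
  dir = (cos 150°, sin 150°) = (-0.8660, 0.5000); from cell (2,2)
  next x-line at t=0.4850, next y-line at t=0.9200; Δt_x=1.1547, Δt_y=2.0000
    x: enter (1,2) at t=0.4850 ← occupied
  → r_1 = 0.4850
beam 2: φ=-45°, α=240°
  dir = (cos 240°, sin 240°) = (-0.5000, -0.8660); from cell (2,2)
  next x-line at t=0.8400, next y-line at t=0.6235; Δt_x=2.0000, Δt_y=1.1547
    y: enter (2,1) at t=0.6235
    x: enter (1,1) at t=0.8400
    y: enter (1,0) at t=1.7782 ← occupied
  → r_2 = 1.7782
beam 3: φ=45°, α=330°
  dir = (cos 330°, sin 330°) = (0.8660, -0.5000); from cell (2,2)
  next x-line at t=0.6697, next y-line at t=1.0800; Δt_x=1.1547, Δt_y=2.0000
    x: enter (3,2) at t=0.6697 ← occupied
  → r_3 = 0.6697
beam 4: φ=135°, α=60°
  dir = (cos 60°, sin 60°) = (0.5000, 0.8660); from cell (2,2)
  next x-line at t=1.1600, next y-line at t=0.5312; Δt_x=2.0000, Δt_y=1.1547
    y: enter (2,3) at t=0.5312
    x: enter (3,3) at t=1.1600
    y: enter (3,4) at t=1.6859
    y: enter (3,5) at t=2.8406 ← occupied
  → r_4 = 2.8406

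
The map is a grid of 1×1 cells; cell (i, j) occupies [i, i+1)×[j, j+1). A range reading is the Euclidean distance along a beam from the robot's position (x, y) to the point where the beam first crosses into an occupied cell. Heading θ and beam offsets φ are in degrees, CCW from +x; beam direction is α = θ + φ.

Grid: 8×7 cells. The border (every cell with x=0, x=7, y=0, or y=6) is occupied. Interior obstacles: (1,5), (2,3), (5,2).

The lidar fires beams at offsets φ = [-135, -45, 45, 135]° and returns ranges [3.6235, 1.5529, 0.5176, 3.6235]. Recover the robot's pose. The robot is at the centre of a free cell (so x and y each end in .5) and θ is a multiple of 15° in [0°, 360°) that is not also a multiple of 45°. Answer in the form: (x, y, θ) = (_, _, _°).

Enumerate (i+0.5, j+0.5, θ) over the 27 free cells and 16 admissible headings. For each, cast all 4 beams and compare to the given ranges.
  (6.5, 5.5, 255°): beam 1 = 0.5774 ≠ 3.6235 ✗
  (6.5, 3.5, 60°): beam 1 = 1.9319 ≠ 3.6235 ✗
  (4.5, 4.5, 120°): beam 1 = 2.5882 ≠ 3.6235 ✗
  (5.5, 5.5, 105°): beam 1 = 1.7321 ≠ 3.6235 ✗
  …
  (4.5, 2.5, 330°): r_1=3.6235, r_2=1.5529, r_3=0.5176, r_4=3.6235 — all match ✓
No second candidate reproduces the full scan.

(x, y, θ) = (4.5, 2.5, 330°)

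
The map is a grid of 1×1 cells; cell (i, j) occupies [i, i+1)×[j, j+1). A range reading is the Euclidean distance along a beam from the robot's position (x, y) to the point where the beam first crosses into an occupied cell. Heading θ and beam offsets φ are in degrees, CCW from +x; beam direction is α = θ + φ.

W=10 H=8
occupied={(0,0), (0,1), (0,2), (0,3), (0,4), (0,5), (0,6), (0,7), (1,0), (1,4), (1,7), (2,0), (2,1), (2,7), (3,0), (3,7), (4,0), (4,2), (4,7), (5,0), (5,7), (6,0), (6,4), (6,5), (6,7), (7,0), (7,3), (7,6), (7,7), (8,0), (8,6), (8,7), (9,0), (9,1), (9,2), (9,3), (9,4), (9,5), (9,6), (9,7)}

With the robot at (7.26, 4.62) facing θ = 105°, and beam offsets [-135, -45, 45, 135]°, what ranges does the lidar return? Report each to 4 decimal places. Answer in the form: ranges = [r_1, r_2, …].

beam 1: φ=-135°, α=330°
  direction (0.8660, -0.5000); cell (7,4); t to first gridline: x 0.8545, y 1.2400 (then +1.1547 / +2.0000)
    (8,4) via x @ 0.8545
    (8,3) via y @ 1.2400
    (9,3) via x @ 2.0092  # hit
  → r_1 = 2.0092
beam 2: φ=-45°, α=60°
  direction (0.5000, 0.8660); cell (7,4); t to first gridline: x 1.4800, y 0.4388 (then +2.0000 / +1.1547)
    (7,5) via y @ 0.4388
    (8,5) via x @ 1.4800
    (8,6) via y @ 1.5935  # hit
  → r_2 = 1.5935
beam 3: φ=45°, α=150°
  direction (-0.8660, 0.5000); cell (7,4); t to first gridline: x 0.3002, y 0.7600 (then +1.1547 / +2.0000)
    (6,4) via x @ 0.3002  # hit
  → r_3 = 0.3002
beam 4: φ=135°, α=240°
  direction (-0.5000, -0.8660); cell (7,4); t to first gridline: x 0.5200, y 0.7159 (then +2.0000 / +1.1547)
    (6,4) via x @ 0.5200  # hit
  → r_4 = 0.5200

ranges = [2.0092, 1.5935, 0.3002, 0.5200]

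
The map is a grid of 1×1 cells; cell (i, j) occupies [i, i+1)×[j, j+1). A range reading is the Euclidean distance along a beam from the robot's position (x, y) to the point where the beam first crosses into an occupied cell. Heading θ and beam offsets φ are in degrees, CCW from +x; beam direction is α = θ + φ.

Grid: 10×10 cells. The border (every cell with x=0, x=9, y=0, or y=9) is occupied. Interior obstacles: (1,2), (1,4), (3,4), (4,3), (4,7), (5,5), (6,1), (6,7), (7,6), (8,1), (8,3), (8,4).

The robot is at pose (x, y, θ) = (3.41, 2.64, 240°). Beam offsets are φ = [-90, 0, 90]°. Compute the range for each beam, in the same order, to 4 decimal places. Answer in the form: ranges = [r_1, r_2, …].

beam 1: φ=-90°, α=150°
  dir = (cos 150°, sin 150°) = (-0.8660, 0.5000); from cell (3,2)
  next x-line at t=0.4734, next y-line at t=0.7200; Δt_x=1.1547, Δt_y=2.0000
    x: enter (2,2) at t=0.4734
    y: enter (2,3) at t=0.7200
    x: enter (1,3) at t=1.6281
    y: enter (1,4) at t=2.7200 ← occupied
  → r_1 = 2.7200
beam 2: φ=0°, α=240°
  dir = (cos 240°, sin 240°) = (-0.5000, -0.8660); from cell (3,2)
  next x-line at t=0.8200, next y-line at t=0.7390; Δt_x=2.0000, Δt_y=1.1547
    y: enter (3,1) at t=0.7390
    x: enter (2,1) at t=0.8200
    y: enter (2,0) at t=1.8937 ← occupied
  → r_2 = 1.8937
beam 3: φ=90°, α=330°
  dir = (cos 330°, sin 330°) = (0.8660, -0.5000); from cell (3,2)
  next x-line at t=0.6813, next y-line at t=1.2800; Δt_x=1.1547, Δt_y=2.0000
    x: enter (4,2) at t=0.6813
    y: enter (4,1) at t=1.2800
    x: enter (5,1) at t=1.8360
    x: enter (6,1) at t=2.9907 ← occupied
  → r_3 = 2.9907

ranges = [2.7200, 1.8937, 2.9907]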